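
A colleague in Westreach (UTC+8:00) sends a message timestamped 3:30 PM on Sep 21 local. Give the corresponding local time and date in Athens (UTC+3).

Athens is 5:00 behind Westreach.
Shift by the zone difference: 3:30 PM − 5:00 = 10:30 AM on Sep 21 in Athens.

10:30 AM on September 21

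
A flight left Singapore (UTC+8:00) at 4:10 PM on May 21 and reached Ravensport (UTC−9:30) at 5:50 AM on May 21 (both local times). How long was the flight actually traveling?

Departure in UTC: 4:10 PM − 8:00 = 8:10 AM on May 21.
Arrival in UTC: 5:50 AM + 9:30 = 3:20 PM on May 21.
Elapsed = 3:20 PM − 8:10 AM = 7 hours 10 minutes.

7 hours 10 minutes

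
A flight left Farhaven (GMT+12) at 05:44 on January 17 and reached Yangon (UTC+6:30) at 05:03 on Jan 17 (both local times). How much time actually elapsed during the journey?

4 hours 49 minutes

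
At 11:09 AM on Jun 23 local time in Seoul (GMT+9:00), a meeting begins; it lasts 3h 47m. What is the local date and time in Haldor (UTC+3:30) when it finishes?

9:26 AM on June 23

Haldor is 5:30 behind Seoul.
After 3 hours 47 minutes it is 2:56 PM in Seoul.
Shift by the zone difference: 2:56 PM − 5:30 = 9:26 AM on Jun 23 in Haldor.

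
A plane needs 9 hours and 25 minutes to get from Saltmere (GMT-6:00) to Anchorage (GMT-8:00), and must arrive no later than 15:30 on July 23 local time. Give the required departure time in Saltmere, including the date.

08:05 on July 23

Target arrival in UTC: 15:30 + 8:00 = 23:30 on Jul 23.
Subtract 9 hours 25 minutes → departure 14:05 UTC on Jul 23.
Saltmere is UTC−6:00: 14:05 − 6:00 = 08:05 on Jul 23.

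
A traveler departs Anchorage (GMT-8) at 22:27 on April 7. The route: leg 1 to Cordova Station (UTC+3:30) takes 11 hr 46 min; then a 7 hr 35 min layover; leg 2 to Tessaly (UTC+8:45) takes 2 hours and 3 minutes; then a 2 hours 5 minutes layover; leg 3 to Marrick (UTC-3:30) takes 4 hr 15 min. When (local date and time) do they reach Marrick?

Convert departure to UTC: 22:27 + 8:00 = 06:27 UTC on Apr 8.
Add 11 hours and 46 minutes leg 1 → 18:13 UTC.
Add 7 hours and 35 minutes layover in Cordova Station → 01:48 UTC (Apr 9).
Add 2 hours and 3 minutes leg 2 → 03:51 UTC.
Add 2 hours and 5 minutes layover in Tessaly → 05:56 UTC.
Add 4 hours and 15 minutes leg 3 → 10:11 UTC.
Marrick is UTC−3:30, so local arrival = 10:11 − 3:30 = 06:41 on Apr 9.

06:41 on Apr 9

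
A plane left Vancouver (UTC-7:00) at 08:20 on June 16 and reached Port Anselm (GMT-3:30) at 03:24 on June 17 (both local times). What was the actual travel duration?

Departure in UTC: 08:20 + 7:00 = 15:20 on Jun 16.
Arrival in UTC: 03:24 + 3:30 = 06:54 on Jun 17.
Elapsed = 06:54 − 15:20 (+1 day) = 15 hours 34 minutes.

15 hours 34 minutes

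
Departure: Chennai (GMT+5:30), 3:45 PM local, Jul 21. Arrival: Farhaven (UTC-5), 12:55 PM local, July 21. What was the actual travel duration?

7 hours 40 minutes

Farhaven is 10:30 behind Chennai.
Clock-face elapsed time (ignoring zones) is −2 hours 50 minutes.
Actual elapsed = −2 hours 50 minutes + 10:30 = 7 hours 40 minutes.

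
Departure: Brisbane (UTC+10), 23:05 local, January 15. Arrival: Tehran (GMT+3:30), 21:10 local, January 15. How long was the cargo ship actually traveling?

Tehran is 6:30 behind Brisbane.
Clock-face elapsed time (ignoring zones) is −1 hour 55 minutes.
Actual elapsed = −1 hour 55 minutes + 6:30 = 4 hours 35 minutes.

4 hours 35 minutes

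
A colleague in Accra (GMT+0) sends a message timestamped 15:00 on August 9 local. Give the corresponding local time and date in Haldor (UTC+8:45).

Accra is UTC+0 so that is 15:00 UTC.
Haldor is UTC+8:45: 15:00 + 8:45 = 23:45 on Aug 9.

23:45 on Aug 9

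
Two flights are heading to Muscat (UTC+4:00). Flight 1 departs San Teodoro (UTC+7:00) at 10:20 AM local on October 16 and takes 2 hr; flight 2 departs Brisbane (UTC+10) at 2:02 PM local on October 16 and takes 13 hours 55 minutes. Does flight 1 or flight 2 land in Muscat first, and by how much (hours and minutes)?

the first, by 12 hours 37 minutes

Flight 1 in UTC: 10:20 AM − 7:00 = 3:20 AM on Oct 16.
+2 hours → arrive 5:20 AM UTC on Oct 16.
Flight 2 in UTC: 2:02 PM − 10:00 = 4:02 AM on Oct 16.
+13 hours 55 minutes → arrive 5:57 PM UTC on Oct 16.
Flight 1 lands earlier by 12 hours 37 minutes.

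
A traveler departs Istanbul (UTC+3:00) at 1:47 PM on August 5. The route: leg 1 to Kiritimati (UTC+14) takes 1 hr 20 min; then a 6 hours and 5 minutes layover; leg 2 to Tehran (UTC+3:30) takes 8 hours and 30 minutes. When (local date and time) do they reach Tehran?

6:12 AM on Aug 6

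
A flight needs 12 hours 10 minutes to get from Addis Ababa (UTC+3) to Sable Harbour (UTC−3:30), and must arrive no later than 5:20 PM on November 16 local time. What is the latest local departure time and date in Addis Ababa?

Target arrival in UTC: 5:20 PM + 3:30 = 8:50 PM on Nov 16.
Subtract 12 hours and 10 minutes → departure 8:40 AM UTC on Nov 16.
Addis Ababa is UTC+3:00: 8:40 AM + 3:00 = 11:40 AM on Nov 16.

11:40 AM on Nov 16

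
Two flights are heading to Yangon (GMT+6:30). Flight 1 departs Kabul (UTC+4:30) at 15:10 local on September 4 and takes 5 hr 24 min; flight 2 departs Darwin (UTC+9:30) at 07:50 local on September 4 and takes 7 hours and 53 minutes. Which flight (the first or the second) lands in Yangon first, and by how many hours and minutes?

the second, by 9 hours 51 minutes

Flight 1 in UTC: 15:10 − 4:30 = 10:40 on Sep 4.
+5 hours 24 minutes → arrive 16:04 UTC on Sep 4.
Flight 2 in UTC: 07:50 − 9:30 = 22:20 on Sep 3.
+7 hours and 53 minutes → arrive 06:13 UTC on Sep 4.
Flight 2 lands earlier by 9 hours 51 minutes.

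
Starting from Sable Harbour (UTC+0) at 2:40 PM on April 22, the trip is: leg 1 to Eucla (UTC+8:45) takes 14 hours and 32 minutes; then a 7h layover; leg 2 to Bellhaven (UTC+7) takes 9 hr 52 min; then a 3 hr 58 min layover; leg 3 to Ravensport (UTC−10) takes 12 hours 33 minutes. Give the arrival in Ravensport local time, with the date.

4:35 AM on Apr 24

Sable Harbour is at UTC+0, so departure is already 2:40 PM UTC on Apr 22.
Add 14 hours and 32 minutes leg 1 → 5:12 AM UTC (Apr 23).
Add 7 hours layover in Eucla → 12:12 PM UTC.
Add 9 hours and 52 minutes leg 2 → 10:04 PM UTC.
Add 3 hours 58 minutes layover in Bellhaven → 2:02 AM UTC (Apr 24).
Add 12 hours 33 minutes leg 3 → 2:35 PM UTC.
Ravensport is UTC−10:00, so local arrival = 2:35 PM − 10:00 = 4:35 AM on Apr 24.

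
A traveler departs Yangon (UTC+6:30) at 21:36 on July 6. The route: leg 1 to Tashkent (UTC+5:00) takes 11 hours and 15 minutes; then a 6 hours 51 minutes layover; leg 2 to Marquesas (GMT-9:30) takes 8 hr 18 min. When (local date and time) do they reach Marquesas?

08:00 on Jul 7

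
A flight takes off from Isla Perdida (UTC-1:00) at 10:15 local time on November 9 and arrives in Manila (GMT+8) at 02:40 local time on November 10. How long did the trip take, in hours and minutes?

Manila is 9:00 ahead of Isla Perdida.
Clock-face elapsed time (ignoring zones) is 16 hours 25 minutes.
Actual elapsed = 16 hours 25 minutes − 9:00 = 7 hours 25 minutes.

7 hours 25 minutes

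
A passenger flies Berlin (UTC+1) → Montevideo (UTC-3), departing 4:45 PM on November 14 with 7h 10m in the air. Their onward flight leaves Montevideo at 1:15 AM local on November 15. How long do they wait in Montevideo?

Convert departure to UTC: 4:45 PM − 1:00 = 3:45 PM UTC on Nov 14.
Add 7 hours 10 minutes flight time → 10:55 PM UTC.
Montevideo is UTC−3:00, so local arrival = 10:55 PM − 3:00 = 7:55 PM on Nov 14.
Layover = 1:15 AM − 7:55 PM (+1 day) = 5 hours 20 minutes.

5 hours 20 minutes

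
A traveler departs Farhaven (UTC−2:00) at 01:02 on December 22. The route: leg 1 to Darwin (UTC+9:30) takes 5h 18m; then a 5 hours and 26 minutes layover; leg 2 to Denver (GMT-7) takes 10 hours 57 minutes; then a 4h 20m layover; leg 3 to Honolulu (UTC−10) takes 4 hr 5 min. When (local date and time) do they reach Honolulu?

Convert departure to UTC: 01:02 + 2:00 = 03:02 UTC on Dec 22.
Add 5 hours and 18 minutes leg 1 → 08:20 UTC.
Add 5 hours 26 minutes layover in Darwin → 13:46 UTC.
Add 10 hours 57 minutes leg 2 → 00:43 UTC (Dec 23).
Add 4 hours 20 minutes layover in Denver → 05:03 UTC.
Add 4 hours 5 minutes leg 3 → 09:08 UTC.
Honolulu is UTC−10:00, so local arrival = 09:08 − 10:00 = 23:08 on Dec 22.

23:08 on December 22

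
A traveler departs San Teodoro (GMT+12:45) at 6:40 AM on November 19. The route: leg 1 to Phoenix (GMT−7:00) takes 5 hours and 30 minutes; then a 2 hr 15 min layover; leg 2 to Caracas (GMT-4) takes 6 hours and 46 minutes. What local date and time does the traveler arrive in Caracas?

4:26 AM on November 19

Convert departure to UTC: 6:40 AM − 12:45 = 5:55 PM UTC on Nov 18.
Add 5 hours and 30 minutes leg 1 → 11:25 PM UTC.
Add 2 hours and 15 minutes layover in Phoenix → 1:40 AM UTC (Nov 19).
Add 6 hours 46 minutes leg 2 → 8:26 AM UTC.
Caracas is UTC−4:00, so local arrival = 8:26 AM − 4:00 = 4:26 AM on Nov 19.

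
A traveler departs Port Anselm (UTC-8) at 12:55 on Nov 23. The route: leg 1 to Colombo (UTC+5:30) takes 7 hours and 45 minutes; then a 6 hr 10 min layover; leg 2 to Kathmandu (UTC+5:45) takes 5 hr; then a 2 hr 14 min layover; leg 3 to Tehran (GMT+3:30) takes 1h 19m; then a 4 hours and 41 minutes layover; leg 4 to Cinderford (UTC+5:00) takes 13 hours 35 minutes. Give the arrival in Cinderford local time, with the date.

18:39 on November 25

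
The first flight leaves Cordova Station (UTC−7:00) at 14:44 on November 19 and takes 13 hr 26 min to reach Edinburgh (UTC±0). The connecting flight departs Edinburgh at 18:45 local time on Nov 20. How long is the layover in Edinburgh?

7 hours 35 minutes

Convert departure to UTC: 14:44 + 7:00 = 21:44 UTC on Nov 19.
Add 13 hours and 26 minutes flight time → 11:10 UTC (Nov 20).
Edinburgh is UTC+0, so local arrival is the same: 11:10 on Nov 20.
Layover = 18:45 − 11:10 = 7 hours 35 minutes.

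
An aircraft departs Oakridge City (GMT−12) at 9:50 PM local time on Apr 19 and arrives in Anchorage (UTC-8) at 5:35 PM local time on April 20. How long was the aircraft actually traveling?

15 hours 45 minutes

Departure in UTC: 9:50 PM + 12:00 = 9:50 AM on Apr 20.
Arrival in UTC: 5:35 PM + 8:00 = 1:35 AM on Apr 21.
Elapsed = 1:35 AM − 9:50 AM (+1 day) = 15 hours 45 minutes.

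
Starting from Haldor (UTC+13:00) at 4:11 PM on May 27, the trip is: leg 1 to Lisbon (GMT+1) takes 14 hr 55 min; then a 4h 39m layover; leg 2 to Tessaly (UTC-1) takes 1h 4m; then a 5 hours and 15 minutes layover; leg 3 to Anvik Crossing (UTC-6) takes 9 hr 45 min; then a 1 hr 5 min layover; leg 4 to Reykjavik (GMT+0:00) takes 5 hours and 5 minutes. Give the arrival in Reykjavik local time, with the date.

Convert departure to UTC: 4:11 PM − 13:00 = 3:11 AM UTC on May 27.
Add 14 hours 55 minutes leg 1 → 6:06 PM UTC.
Add 4 hours 39 minutes layover in Lisbon → 10:45 PM UTC.
Add 1 hour 4 minutes leg 2 → 11:49 PM UTC.
Add 5 hours and 15 minutes layover in Tessaly → 5:04 AM UTC (May 28).
Add 9 hours 45 minutes leg 3 → 2:49 PM UTC.
Add 1 hour 5 minutes layover in Anvik Crossing → 3:54 PM UTC.
Add 5 hours and 5 minutes leg 4 → 8:59 PM UTC.
Reykjavik is UTC+0, so local arrival is the same: 8:59 PM on May 28.

8:59 PM on May 28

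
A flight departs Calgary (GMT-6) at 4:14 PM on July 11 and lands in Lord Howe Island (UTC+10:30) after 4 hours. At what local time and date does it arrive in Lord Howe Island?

12:44 PM on July 12

Convert departure to UTC: 4:14 PM + 6:00 = 10:14 PM UTC on Jul 11.
Add 4 hours travel time → 2:14 AM UTC (Jul 12).
Lord Howe Island is UTC+10:30, so local arrival = 2:14 AM + 10:30 = 12:44 PM on Jul 12.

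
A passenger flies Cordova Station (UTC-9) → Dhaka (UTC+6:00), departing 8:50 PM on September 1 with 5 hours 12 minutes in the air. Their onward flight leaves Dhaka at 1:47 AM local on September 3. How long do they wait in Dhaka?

8 hours 45 minutes

Convert departure to UTC: 8:50 PM + 9:00 = 5:50 AM UTC on Sep 2.
Add 5 hours 12 minutes flight time → 11:02 AM UTC.
Dhaka is UTC+6:00, so local arrival = 11:02 AM + 6:00 = 5:02 PM on Sep 2.
Layover = 1:47 AM − 5:02 PM (+1 day) = 8 hours 45 minutes.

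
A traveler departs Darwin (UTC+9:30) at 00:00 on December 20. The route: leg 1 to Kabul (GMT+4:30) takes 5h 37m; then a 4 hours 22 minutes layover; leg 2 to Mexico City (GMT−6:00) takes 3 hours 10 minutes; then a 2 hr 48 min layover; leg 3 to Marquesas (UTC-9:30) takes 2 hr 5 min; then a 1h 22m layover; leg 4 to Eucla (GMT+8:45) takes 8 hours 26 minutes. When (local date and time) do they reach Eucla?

Convert departure to UTC: 00:00 − 9:30 = 14:30 UTC on Dec 19.
Add 5 hours 37 minutes leg 1 → 20:07 UTC.
Add 4 hours and 22 minutes layover in Kabul → 00:29 UTC (Dec 20).
Add 3 hours and 10 minutes leg 2 → 03:39 UTC.
Add 2 hours and 48 minutes layover in Mexico City → 06:27 UTC.
Add 2 hours and 5 minutes leg 3 → 08:32 UTC.
Add 1 hour 22 minutes layover in Marquesas → 09:54 UTC.
Add 8 hours and 26 minutes leg 4 → 18:20 UTC.
Eucla is UTC+8:45, so local arrival = 18:20 + 8:45 = 03:05 on Dec 21.

03:05 on December 21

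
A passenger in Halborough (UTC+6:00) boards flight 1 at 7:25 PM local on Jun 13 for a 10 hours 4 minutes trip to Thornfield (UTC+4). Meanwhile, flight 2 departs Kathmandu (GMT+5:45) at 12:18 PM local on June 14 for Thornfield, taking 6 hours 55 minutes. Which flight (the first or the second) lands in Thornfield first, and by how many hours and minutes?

Flight 1 in UTC: 7:25 PM − 6:00 = 1:25 PM on Jun 13.
+10 hours and 4 minutes → arrive 11:29 PM UTC on Jun 13.
Flight 2 in UTC: 12:18 PM − 5:45 = 6:33 AM on Jun 14.
+6 hours and 55 minutes → arrive 1:28 PM UTC on Jun 14.
Flight 1 lands earlier by 13 hours 59 minutes.

the first, by 13 hours 59 minutes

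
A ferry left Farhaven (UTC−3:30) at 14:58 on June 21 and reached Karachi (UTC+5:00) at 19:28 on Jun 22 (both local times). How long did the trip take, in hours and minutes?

20 hours

Departure in UTC: 14:58 + 3:30 = 18:28 on Jun 21.
Arrival in UTC: 19:28 − 5:00 = 14:28 on Jun 22.
Elapsed = 14:28 − 18:28 (+1 day) = 20 hours.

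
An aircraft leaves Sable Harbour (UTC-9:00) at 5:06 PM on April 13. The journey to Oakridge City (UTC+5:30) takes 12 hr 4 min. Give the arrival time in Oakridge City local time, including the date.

Convert departure to UTC: 5:06 PM + 9:00 = 2:06 AM UTC on Apr 14.
Add 12 hours and 4 minutes travel time → 2:10 PM UTC.
Oakridge City is UTC+5:30, so local arrival = 2:10 PM + 5:30 = 7:40 PM on Apr 14.

7:40 PM on Apr 14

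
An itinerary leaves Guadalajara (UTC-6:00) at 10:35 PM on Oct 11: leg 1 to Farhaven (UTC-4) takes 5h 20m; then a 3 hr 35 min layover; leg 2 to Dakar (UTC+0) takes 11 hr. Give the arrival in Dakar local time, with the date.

Convert departure to UTC: 10:35 PM + 6:00 = 4:35 AM UTC on Oct 12.
Add 5 hours and 20 minutes leg 1 → 9:55 AM UTC.
Add 3 hours 35 minutes layover in Farhaven → 1:30 PM UTC.
Add 11 hours leg 2 → 12:30 AM UTC (Oct 13).
Dakar is UTC+0, so local arrival is the same: 12:30 AM on Oct 13.

12:30 AM on October 13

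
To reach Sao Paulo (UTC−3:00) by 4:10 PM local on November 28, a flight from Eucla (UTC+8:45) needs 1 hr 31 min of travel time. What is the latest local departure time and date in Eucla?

2:24 AM on November 29

Target arrival in UTC: 4:10 PM + 3:00 = 7:10 PM on Nov 28.
Subtract 1 hour 31 minutes → departure 5:39 PM UTC on Nov 28.
Eucla is UTC+8:45: 5:39 PM + 8:45 = 2:24 AM on Nov 29.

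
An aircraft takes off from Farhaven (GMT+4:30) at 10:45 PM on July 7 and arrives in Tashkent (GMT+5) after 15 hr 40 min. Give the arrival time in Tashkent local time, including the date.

Convert departure to UTC: 10:45 PM − 4:30 = 6:15 PM UTC on Jul 7.
Add 15 hours 40 minutes travel time → 9:55 AM UTC (Jul 8).
Tashkent is UTC+5:00, so local arrival = 9:55 AM + 5:00 = 2:55 PM on Jul 8.

2:55 PM on Jul 8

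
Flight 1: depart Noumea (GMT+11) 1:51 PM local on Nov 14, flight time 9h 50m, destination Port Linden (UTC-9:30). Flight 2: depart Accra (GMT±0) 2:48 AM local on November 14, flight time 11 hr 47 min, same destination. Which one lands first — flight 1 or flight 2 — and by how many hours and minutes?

Flight 1 in UTC: 1:51 PM − 11:00 = 2:51 AM on Nov 14.
+9 hours and 50 minutes → arrive 12:41 PM UTC on Nov 14.
Flight 2 departs at 2:48 AM UTC (Nov 14).
+11 hours and 47 minutes → arrive 2:35 PM UTC on Nov 14.
Flight 1 lands earlier by 1 hour 54 minutes.

the first, by 1 hour 54 minutes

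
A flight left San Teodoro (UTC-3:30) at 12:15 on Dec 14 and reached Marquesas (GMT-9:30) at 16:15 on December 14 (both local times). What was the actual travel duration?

10 hours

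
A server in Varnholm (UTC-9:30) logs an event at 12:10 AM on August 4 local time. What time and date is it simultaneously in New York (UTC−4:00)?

In UTC: 12:10 AM + 9:30 = 9:40 AM on Aug 4.
New York is UTC−4:00: 9:40 AM − 4:00 = 5:40 AM on Aug 4.

5:40 AM on Aug 4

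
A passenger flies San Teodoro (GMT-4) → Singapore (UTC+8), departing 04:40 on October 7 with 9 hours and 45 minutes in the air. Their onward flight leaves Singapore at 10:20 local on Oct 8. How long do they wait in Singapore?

Convert departure to UTC: 04:40 + 4:00 = 08:40 UTC on Oct 7.
Add 9 hours 45 minutes flight time → 18:25 UTC.
Singapore is UTC+8:00, so local arrival = 18:25 + 8:00 = 02:25 on Oct 8.
Layover = 10:20 − 02:25 = 7 hours 55 minutes.

7 hours 55 minutes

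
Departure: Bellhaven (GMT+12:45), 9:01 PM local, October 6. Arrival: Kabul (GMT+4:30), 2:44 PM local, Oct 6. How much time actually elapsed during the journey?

Departure in UTC: 9:01 PM − 12:45 = 8:16 AM on Oct 6.
Arrival in UTC: 2:44 PM − 4:30 = 10:14 AM on Oct 6.
Elapsed = 10:14 AM − 8:16 AM = 1 hour 58 minutes.

1 hour 58 minutes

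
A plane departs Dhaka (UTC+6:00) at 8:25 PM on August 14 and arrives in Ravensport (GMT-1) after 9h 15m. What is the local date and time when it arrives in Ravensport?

Convert departure to UTC: 8:25 PM − 6:00 = 2:25 PM UTC on Aug 14.
Add 9 hours 15 minutes travel time → 11:40 PM UTC.
Ravensport is UTC−1:00, so local arrival = 11:40 PM − 1:00 = 10:40 PM on Aug 14.

10:40 PM on August 14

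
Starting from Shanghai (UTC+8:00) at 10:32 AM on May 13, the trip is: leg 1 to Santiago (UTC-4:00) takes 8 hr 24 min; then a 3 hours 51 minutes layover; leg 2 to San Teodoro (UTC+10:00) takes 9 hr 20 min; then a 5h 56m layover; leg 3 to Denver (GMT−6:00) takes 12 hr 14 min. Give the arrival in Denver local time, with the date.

Convert departure to UTC: 10:32 AM − 8:00 = 2:32 AM UTC on May 13.
Add 8 hours 24 minutes leg 1 → 10:56 AM UTC.
Add 3 hours 51 minutes layover in Santiago → 2:47 PM UTC.
Add 9 hours 20 minutes leg 2 → 12:07 AM UTC (May 14).
Add 5 hours 56 minutes layover in San Teodoro → 6:03 AM UTC.
Add 12 hours and 14 minutes leg 3 → 6:17 PM UTC.
Denver is UTC−6:00, so local arrival = 6:17 PM − 6:00 = 12:17 PM on May 14.

12:17 PM on May 14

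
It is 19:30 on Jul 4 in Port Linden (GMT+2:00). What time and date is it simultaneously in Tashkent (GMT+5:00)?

Tashkent is 3:00 ahead of Port Linden.
Shift by the zone difference: 19:30 + 3:00 = 22:30 on Jul 4 in Tashkent.

22:30 on July 4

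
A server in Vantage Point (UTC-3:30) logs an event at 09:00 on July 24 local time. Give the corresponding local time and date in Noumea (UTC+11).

23:30 on Jul 24

In UTC: 09:00 + 3:30 = 12:30 on Jul 24.
Noumea is UTC+11:00: 12:30 + 11:00 = 23:30 on Jul 24.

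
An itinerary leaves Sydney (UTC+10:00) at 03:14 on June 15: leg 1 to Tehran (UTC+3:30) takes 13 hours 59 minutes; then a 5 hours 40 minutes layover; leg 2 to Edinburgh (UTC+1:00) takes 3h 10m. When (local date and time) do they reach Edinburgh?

17:03 on June 15

Convert departure to UTC: 03:14 − 10:00 = 17:14 UTC on Jun 14.
Add 13 hours 59 minutes leg 1 → 07:13 UTC (Jun 15).
Add 5 hours 40 minutes layover in Tehran → 12:53 UTC.
Add 3 hours and 10 minutes leg 2 → 16:03 UTC.
Edinburgh is UTC+1:00, so local arrival = 16:03 + 1:00 = 17:03 on Jun 15.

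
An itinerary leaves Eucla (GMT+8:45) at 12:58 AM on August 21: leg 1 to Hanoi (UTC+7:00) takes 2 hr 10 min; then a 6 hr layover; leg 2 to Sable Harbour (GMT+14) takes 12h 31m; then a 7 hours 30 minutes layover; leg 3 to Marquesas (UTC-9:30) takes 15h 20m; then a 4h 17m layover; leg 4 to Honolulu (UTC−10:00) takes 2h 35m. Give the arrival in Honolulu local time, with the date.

Convert departure to UTC: 12:58 AM − 8:45 = 4:13 PM UTC on Aug 20.
Add 2 hours 10 minutes leg 1 → 6:23 PM UTC.
Add 6 hours layover in Hanoi → 12:23 AM UTC (Aug 21).
Add 12 hours and 31 minutes leg 2 → 12:54 PM UTC.
Add 7 hours and 30 minutes layover in Sable Harbour → 8:24 PM UTC.
Add 15 hours 20 minutes leg 3 → 11:44 AM UTC (Aug 22).
Add 4 hours and 17 minutes layover in Marquesas → 4:01 PM UTC.
Add 2 hours and 35 minutes leg 4 → 6:36 PM UTC.
Honolulu is UTC−10:00, so local arrival = 6:36 PM − 10:00 = 8:36 AM on Aug 22.

8:36 AM on Aug 22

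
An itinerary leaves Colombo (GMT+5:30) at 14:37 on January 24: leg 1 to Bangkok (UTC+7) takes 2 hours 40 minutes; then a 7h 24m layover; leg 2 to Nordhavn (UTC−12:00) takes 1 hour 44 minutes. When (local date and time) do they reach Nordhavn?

08:55 on Jan 24

Convert departure to UTC: 14:37 − 5:30 = 09:07 UTC on Jan 24.
Add 2 hours and 40 minutes leg 1 → 11:47 UTC.
Add 7 hours and 24 minutes layover in Bangkok → 19:11 UTC.
Add 1 hour 44 minutes leg 2 → 20:55 UTC.
Nordhavn is UTC−12:00, so local arrival = 20:55 − 12:00 = 08:55 on Jan 24.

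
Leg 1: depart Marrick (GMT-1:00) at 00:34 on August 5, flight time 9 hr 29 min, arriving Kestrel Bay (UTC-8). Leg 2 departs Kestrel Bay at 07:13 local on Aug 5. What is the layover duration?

4 hours 10 minutes

Convert departure to UTC: 00:34 + 1:00 = 01:34 UTC on Aug 5.
Add 9 hours and 29 minutes flight time → 11:03 UTC.
Kestrel Bay is UTC−8:00, so local arrival = 11:03 − 8:00 = 03:03 on Aug 5.
Layover = 07:13 − 03:03 = 4 hours 10 minutes.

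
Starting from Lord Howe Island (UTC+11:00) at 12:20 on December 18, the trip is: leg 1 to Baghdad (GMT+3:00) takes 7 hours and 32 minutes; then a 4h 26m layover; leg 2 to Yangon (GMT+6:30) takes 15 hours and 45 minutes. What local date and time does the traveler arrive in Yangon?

Convert departure to UTC: 12:20 − 11:00 = 01:20 UTC on Dec 18.
Add 7 hours 32 minutes leg 1 → 08:52 UTC.
Add 4 hours and 26 minutes layover in Baghdad → 13:18 UTC.
Add 15 hours and 45 minutes leg 2 → 05:03 UTC (Dec 19).
Yangon is UTC+6:30, so local arrival = 05:03 + 6:30 = 11:33 on Dec 19.

11:33 on December 19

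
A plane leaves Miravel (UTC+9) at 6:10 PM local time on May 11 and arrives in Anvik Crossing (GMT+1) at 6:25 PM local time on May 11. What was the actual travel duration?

8 hours 15 minutes

Departure in UTC: 6:10 PM − 9:00 = 9:10 AM on May 11.
Arrival in UTC: 6:25 PM − 1:00 = 5:25 PM on May 11.
Elapsed = 5:25 PM − 9:10 AM = 8 hours 15 minutes.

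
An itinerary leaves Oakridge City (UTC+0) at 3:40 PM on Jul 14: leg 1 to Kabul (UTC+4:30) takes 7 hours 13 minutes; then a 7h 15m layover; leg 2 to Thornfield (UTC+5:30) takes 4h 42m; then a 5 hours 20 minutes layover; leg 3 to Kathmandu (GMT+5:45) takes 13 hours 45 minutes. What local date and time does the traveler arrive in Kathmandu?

Oakridge City is at UTC+0, so departure is already 3:40 PM UTC on Jul 14.
Add 7 hours 13 minutes leg 1 → 10:53 PM UTC.
Add 7 hours and 15 minutes layover in Kabul → 6:08 AM UTC (Jul 15).
Add 4 hours 42 minutes leg 2 → 10:50 AM UTC.
Add 5 hours 20 minutes layover in Thornfield → 4:10 PM UTC.
Add 13 hours 45 minutes leg 3 → 5:55 AM UTC (Jul 16).
Kathmandu is UTC+5:45, so local arrival = 5:55 AM + 5:45 = 11:40 AM on Jul 16.

11:40 AM on July 16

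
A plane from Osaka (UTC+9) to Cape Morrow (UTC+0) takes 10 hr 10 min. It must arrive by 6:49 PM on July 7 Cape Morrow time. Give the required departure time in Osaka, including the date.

5:39 PM on Jul 7

Target arrival is already UTC: 6:49 PM on Jul 7.
Subtract 10 hours and 10 minutes → departure 8:39 AM UTC on Jul 7.
Osaka is UTC+9:00: 8:39 AM + 9:00 = 5:39 PM on Jul 7.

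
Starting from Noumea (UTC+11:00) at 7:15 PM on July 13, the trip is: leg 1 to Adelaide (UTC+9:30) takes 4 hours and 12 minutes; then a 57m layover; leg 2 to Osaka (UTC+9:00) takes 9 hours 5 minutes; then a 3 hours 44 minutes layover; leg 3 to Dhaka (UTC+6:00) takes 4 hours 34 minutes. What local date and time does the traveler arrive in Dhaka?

12:47 PM on July 14

Convert departure to UTC: 7:15 PM − 11:00 = 8:15 AM UTC on Jul 13.
Add 4 hours and 12 minutes leg 1 → 12:27 PM UTC.
Add 57 minutes layover in Adelaide → 1:24 PM UTC.
Add 9 hours and 5 minutes leg 2 → 10:29 PM UTC.
Add 3 hours 44 minutes layover in Osaka → 2:13 AM UTC (Jul 14).
Add 4 hours and 34 minutes leg 3 → 6:47 AM UTC.
Dhaka is UTC+6:00, so local arrival = 6:47 AM + 6:00 = 12:47 PM on Jul 14.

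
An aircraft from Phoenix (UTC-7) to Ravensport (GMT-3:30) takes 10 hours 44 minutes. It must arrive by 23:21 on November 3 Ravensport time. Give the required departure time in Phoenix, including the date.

Target arrival in UTC: 23:21 + 3:30 = 02:51 on Nov 4.
Subtract 10 hours 44 minutes → departure 16:07 UTC on Nov 3.
Phoenix is UTC−7:00: 16:07 − 7:00 = 09:07 on Nov 3.

09:07 on Nov 3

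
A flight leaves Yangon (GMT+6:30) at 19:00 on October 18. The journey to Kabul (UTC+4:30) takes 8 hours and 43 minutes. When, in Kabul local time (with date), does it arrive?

Convert departure to UTC: 19:00 − 6:30 = 12:30 UTC on Oct 18.
Add 8 hours 43 minutes travel time → 21:13 UTC.
Kabul is UTC+4:30, so local arrival = 21:13 + 4:30 = 01:43 on Oct 19.

01:43 on October 19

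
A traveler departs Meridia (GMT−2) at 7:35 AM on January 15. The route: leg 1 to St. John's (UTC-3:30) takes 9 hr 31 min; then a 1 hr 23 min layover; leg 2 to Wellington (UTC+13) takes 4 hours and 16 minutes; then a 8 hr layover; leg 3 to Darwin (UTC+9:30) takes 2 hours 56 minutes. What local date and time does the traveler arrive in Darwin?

Convert departure to UTC: 7:35 AM + 2:00 = 9:35 AM UTC on Jan 15.
Add 9 hours and 31 minutes leg 1 → 7:06 PM UTC.
Add 1 hour and 23 minutes layover in St. John's → 8:29 PM UTC.
Add 4 hours 16 minutes leg 2 → 12:45 AM UTC (Jan 16).
Add 8 hours layover in Wellington → 8:45 AM UTC.
Add 2 hours and 56 minutes leg 3 → 11:41 AM UTC.
Darwin is UTC+9:30, so local arrival = 11:41 AM + 9:30 = 9:11 PM on Jan 16.

9:11 PM on Jan 16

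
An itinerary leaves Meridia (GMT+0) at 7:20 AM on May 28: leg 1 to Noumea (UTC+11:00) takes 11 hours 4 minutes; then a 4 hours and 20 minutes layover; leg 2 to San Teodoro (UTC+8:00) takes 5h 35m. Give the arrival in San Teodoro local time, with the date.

12:19 PM on May 29

Meridia is at UTC+0, so departure is already 7:20 AM UTC on May 28.
Add 11 hours and 4 minutes leg 1 → 6:24 PM UTC.
Add 4 hours 20 minutes layover in Noumea → 10:44 PM UTC.
Add 5 hours and 35 minutes leg 2 → 4:19 AM UTC (May 29).
San Teodoro is UTC+8:00, so local arrival = 4:19 AM + 8:00 = 12:19 PM on May 29.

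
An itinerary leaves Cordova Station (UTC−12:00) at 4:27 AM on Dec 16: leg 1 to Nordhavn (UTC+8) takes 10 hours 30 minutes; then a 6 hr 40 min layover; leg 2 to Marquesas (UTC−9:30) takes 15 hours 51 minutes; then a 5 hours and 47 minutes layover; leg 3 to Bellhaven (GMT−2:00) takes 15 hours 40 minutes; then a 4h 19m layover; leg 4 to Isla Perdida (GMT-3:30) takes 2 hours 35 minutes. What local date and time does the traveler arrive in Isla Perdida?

Convert departure to UTC: 4:27 AM + 12:00 = 4:27 PM UTC on Dec 16.
Add 10 hours 30 minutes leg 1 → 2:57 AM UTC (Dec 17).
Add 6 hours 40 minutes layover in Nordhavn → 9:37 AM UTC.
Add 15 hours and 51 minutes leg 2 → 1:28 AM UTC (Dec 18).
Add 5 hours 47 minutes layover in Marquesas → 7:15 AM UTC.
Add 15 hours 40 minutes leg 3 → 10:55 PM UTC.
Add 4 hours 19 minutes layover in Bellhaven → 3:14 AM UTC (Dec 19).
Add 2 hours 35 minutes leg 4 → 5:49 AM UTC.
Isla Perdida is UTC−3:30, so local arrival = 5:49 AM − 3:30 = 2:19 AM on Dec 19.

2:19 AM on December 19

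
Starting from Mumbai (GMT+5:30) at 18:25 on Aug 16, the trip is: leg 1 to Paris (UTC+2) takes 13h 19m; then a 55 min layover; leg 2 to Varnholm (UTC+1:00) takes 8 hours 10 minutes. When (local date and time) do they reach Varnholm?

12:19 on August 17

Convert departure to UTC: 18:25 − 5:30 = 12:55 UTC on Aug 16.
Add 13 hours and 19 minutes leg 1 → 02:14 UTC (Aug 17).
Add 55 minutes layover in Paris → 03:09 UTC.
Add 8 hours 10 minutes leg 2 → 11:19 UTC.
Varnholm is UTC+1:00, so local arrival = 11:19 + 1:00 = 12:19 on Aug 17.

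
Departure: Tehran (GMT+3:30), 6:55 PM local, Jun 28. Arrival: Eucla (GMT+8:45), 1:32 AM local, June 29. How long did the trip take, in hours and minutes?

1 hour 22 minutes

Departure in UTC: 6:55 PM − 3:30 = 3:25 PM on Jun 28.
Arrival in UTC: 1:32 AM − 8:45 = 4:47 PM on Jun 28.
Elapsed = 4:47 PM − 3:25 PM = 1 hour 22 minutes.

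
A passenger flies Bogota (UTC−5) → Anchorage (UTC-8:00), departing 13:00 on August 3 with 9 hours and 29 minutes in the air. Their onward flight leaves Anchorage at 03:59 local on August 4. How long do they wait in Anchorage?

8 hours 30 minutes

Convert departure to UTC: 13:00 + 5:00 = 18:00 UTC on Aug 3.
Add 9 hours and 29 minutes flight time → 03:29 UTC (Aug 4).
Anchorage is UTC−8:00, so local arrival = 03:29 − 8:00 = 19:29 on Aug 3.
Layover = 03:59 − 19:29 (+1 day) = 8 hours 30 minutes.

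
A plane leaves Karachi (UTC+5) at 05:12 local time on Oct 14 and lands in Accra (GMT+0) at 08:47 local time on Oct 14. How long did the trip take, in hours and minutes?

Accra is 5:00 behind Karachi.
Clock-face elapsed time (ignoring zones) is 3 hours 35 minutes.
Actual elapsed = 3 hours 35 minutes + 5:00 = 8 hours 35 minutes.

8 hours 35 minutes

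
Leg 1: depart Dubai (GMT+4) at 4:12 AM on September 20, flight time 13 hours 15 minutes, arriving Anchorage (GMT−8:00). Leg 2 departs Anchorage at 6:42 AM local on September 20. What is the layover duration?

Convert departure to UTC: 4:12 AM − 4:00 = 12:12 AM UTC on Sep 20.
Add 13 hours 15 minutes flight time → 1:27 PM UTC.
Anchorage is UTC−8:00, so local arrival = 1:27 PM − 8:00 = 5:27 AM on Sep 20.
Layover = 6:42 AM − 5:27 AM = 1 hour 15 minutes.

1 hour 15 minutes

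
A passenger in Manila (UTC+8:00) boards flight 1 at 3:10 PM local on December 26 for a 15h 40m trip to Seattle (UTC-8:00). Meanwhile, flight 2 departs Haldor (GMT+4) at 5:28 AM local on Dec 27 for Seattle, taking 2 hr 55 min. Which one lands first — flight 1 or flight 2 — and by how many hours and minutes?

the first, by 5 hours 33 minutes

Flight 1 in UTC: 3:10 PM − 8:00 = 7:10 AM on Dec 26.
+15 hours 40 minutes → arrive 10:50 PM UTC on Dec 26.
Flight 2 in UTC: 5:28 AM − 4:00 = 1:28 AM on Dec 27.
+2 hours 55 minutes → arrive 4:23 AM UTC on Dec 27.
Flight 1 lands earlier by 5 hours 33 minutes.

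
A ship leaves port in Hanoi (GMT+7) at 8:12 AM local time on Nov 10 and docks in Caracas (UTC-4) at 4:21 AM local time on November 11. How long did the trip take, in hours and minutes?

31 hours 9 minutes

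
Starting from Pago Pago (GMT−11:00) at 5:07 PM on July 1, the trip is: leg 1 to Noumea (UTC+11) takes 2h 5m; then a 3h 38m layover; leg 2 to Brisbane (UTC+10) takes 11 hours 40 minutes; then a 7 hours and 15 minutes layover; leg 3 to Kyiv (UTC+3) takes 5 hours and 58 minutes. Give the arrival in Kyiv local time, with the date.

Convert departure to UTC: 5:07 PM + 11:00 = 4:07 AM UTC on Jul 2.
Add 2 hours 5 minutes leg 1 → 6:12 AM UTC.
Add 3 hours and 38 minutes layover in Noumea → 9:50 AM UTC.
Add 11 hours and 40 minutes leg 2 → 9:30 PM UTC.
Add 7 hours and 15 minutes layover in Brisbane → 4:45 AM UTC (Jul 3).
Add 5 hours and 58 minutes leg 3 → 10:43 AM UTC.
Kyiv is UTC+3:00, so local arrival = 10:43 AM + 3:00 = 1:43 PM on Jul 3.

1:43 PM on July 3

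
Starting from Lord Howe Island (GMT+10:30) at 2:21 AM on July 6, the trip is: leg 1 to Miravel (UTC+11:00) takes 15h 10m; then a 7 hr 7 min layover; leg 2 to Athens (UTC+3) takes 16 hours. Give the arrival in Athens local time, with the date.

Convert departure to UTC: 2:21 AM − 10:30 = 3:51 PM UTC on Jul 5.
Add 15 hours and 10 minutes leg 1 → 7:01 AM UTC (Jul 6).
Add 7 hours 7 minutes layover in Miravel → 2:08 PM UTC.
Add 16 hours leg 2 → 6:08 AM UTC (Jul 7).
Athens is UTC+3:00, so local arrival = 6:08 AM + 3:00 = 9:08 AM on Jul 7.

9:08 AM on Jul 7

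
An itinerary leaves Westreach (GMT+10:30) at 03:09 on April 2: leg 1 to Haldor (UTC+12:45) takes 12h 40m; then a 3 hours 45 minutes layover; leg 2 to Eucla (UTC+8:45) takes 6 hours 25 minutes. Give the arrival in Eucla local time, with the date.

00:14 on April 3

Convert departure to UTC: 03:09 − 10:30 = 16:39 UTC on Apr 1.
Add 12 hours and 40 minutes leg 1 → 05:19 UTC (Apr 2).
Add 3 hours and 45 minutes layover in Haldor → 09:04 UTC.
Add 6 hours and 25 minutes leg 2 → 15:29 UTC.
Eucla is UTC+8:45, so local arrival = 15:29 + 8:45 = 00:14 on Apr 3.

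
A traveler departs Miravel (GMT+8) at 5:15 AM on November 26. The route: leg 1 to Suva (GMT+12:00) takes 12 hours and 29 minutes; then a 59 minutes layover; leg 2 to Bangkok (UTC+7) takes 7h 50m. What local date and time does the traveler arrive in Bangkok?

Convert departure to UTC: 5:15 AM − 8:00 = 9:15 PM UTC on Nov 25.
Add 12 hours 29 minutes leg 1 → 9:44 AM UTC (Nov 26).
Add 59 minutes layover in Suva → 10:43 AM UTC.
Add 7 hours 50 minutes leg 2 → 6:33 PM UTC.
Bangkok is UTC+7:00, so local arrival = 6:33 PM + 7:00 = 1:33 AM on Nov 27.

1:33 AM on November 27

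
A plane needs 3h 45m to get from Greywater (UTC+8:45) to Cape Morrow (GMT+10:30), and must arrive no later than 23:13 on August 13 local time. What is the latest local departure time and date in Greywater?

17:43 on August 13

Target arrival in UTC: 23:13 − 10:30 = 12:43 on Aug 13.
Subtract 3 hours and 45 minutes → departure 08:58 UTC on Aug 13.
Greywater is UTC+8:45: 08:58 + 8:45 = 17:43 on Aug 13.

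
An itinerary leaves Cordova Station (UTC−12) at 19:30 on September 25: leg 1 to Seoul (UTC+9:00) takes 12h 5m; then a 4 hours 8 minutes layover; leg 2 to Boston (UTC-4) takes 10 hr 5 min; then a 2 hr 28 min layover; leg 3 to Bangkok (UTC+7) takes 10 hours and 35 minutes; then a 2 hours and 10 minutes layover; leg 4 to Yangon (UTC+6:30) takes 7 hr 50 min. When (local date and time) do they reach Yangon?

Convert departure to UTC: 19:30 + 12:00 = 07:30 UTC on Sep 26.
Add 12 hours and 5 minutes leg 1 → 19:35 UTC.
Add 4 hours and 8 minutes layover in Seoul → 23:43 UTC.
Add 10 hours and 5 minutes leg 2 → 09:48 UTC (Sep 27).
Add 2 hours 28 minutes layover in Boston → 12:16 UTC.
Add 10 hours and 35 minutes leg 3 → 22:51 UTC.
Add 2 hours and 10 minutes layover in Bangkok → 01:01 UTC (Sep 28).
Add 7 hours and 50 minutes leg 4 → 08:51 UTC.
Yangon is UTC+6:30, so local arrival = 08:51 + 6:30 = 15:21 on Sep 28.

15:21 on September 28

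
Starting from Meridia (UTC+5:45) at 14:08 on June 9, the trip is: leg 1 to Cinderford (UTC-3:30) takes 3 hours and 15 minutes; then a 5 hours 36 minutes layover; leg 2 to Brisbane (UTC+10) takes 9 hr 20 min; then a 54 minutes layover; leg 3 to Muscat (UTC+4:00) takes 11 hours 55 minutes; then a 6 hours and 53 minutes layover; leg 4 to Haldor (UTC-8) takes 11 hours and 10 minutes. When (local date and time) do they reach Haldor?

01:26 on June 11

Convert departure to UTC: 14:08 − 5:45 = 08:23 UTC on Jun 9.
Add 3 hours and 15 minutes leg 1 → 11:38 UTC.
Add 5 hours 36 minutes layover in Cinderford → 17:14 UTC.
Add 9 hours and 20 minutes leg 2 → 02:34 UTC (Jun 10).
Add 54 minutes layover in Brisbane → 03:28 UTC.
Add 11 hours and 55 minutes leg 3 → 15:23 UTC.
Add 6 hours 53 minutes layover in Muscat → 22:16 UTC.
Add 11 hours and 10 minutes leg 4 → 09:26 UTC (Jun 11).
Haldor is UTC−8:00, so local arrival = 09:26 − 8:00 = 01:26 on Jun 11.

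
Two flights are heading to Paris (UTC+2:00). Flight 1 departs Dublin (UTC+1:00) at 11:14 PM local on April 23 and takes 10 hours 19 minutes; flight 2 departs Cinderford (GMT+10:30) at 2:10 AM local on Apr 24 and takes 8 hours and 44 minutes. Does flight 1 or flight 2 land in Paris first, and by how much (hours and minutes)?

Flight 1 in UTC: 11:14 PM − 1:00 = 10:14 PM on Apr 23.
+10 hours 19 minutes → arrive 8:33 AM UTC on Apr 24.
Flight 2 in UTC: 2:10 AM − 10:30 = 3:40 PM on Apr 23.
+8 hours 44 minutes → arrive 12:24 AM UTC on Apr 24.
Flight 2 lands earlier by 8 hours 9 minutes.

the second, by 8 hours 9 minutes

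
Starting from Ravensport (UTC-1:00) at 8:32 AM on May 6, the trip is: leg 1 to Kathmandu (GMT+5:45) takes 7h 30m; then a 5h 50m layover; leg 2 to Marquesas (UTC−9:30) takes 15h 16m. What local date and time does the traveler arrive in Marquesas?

4:38 AM on May 7

Convert departure to UTC: 8:32 AM + 1:00 = 9:32 AM UTC on May 6.
Add 7 hours and 30 minutes leg 1 → 5:02 PM UTC.
Add 5 hours 50 minutes layover in Kathmandu → 10:52 PM UTC.
Add 15 hours 16 minutes leg 2 → 2:08 PM UTC (May 7).
Marquesas is UTC−9:30, so local arrival = 2:08 PM − 9:30 = 4:38 AM on May 7.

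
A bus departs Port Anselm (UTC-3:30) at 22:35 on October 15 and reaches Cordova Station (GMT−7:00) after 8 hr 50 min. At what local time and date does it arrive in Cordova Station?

03:55 on Oct 16

Convert departure to UTC: 22:35 + 3:30 = 02:05 UTC on Oct 16.
Add 8 hours 50 minutes travel time → 10:55 UTC.
Cordova Station is UTC−7:00, so local arrival = 10:55 − 7:00 = 03:55 on Oct 16.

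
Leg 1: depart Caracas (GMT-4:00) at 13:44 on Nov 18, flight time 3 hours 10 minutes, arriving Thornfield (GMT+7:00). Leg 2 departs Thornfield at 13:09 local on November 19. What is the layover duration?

9 hours 15 minutes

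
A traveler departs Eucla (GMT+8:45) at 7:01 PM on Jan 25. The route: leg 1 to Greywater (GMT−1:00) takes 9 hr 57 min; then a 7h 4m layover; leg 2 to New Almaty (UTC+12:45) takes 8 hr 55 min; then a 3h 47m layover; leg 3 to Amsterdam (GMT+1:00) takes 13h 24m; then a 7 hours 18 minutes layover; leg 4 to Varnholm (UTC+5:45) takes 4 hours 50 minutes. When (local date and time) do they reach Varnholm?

11:16 PM on Jan 27

Convert departure to UTC: 7:01 PM − 8:45 = 10:16 AM UTC on Jan 25.
Add 9 hours 57 minutes leg 1 → 8:13 PM UTC.
Add 7 hours and 4 minutes layover in Greywater → 3:17 AM UTC (Jan 26).
Add 8 hours and 55 minutes leg 2 → 12:12 PM UTC.
Add 3 hours and 47 minutes layover in New Almaty → 3:59 PM UTC.
Add 13 hours and 24 minutes leg 3 → 5:23 AM UTC (Jan 27).
Add 7 hours 18 minutes layover in Amsterdam → 12:41 PM UTC.
Add 4 hours and 50 minutes leg 4 → 5:31 PM UTC.
Varnholm is UTC+5:45, so local arrival = 5:31 PM + 5:45 = 11:16 PM on Jan 27.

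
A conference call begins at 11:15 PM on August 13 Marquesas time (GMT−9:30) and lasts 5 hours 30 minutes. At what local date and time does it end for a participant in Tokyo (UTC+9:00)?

11:15 PM on Aug 14

Tokyo is 18:30 ahead of Marquesas.
After 5 hours 30 minutes it is 4:45 AM (Aug 14) in Marquesas.
Shift by the zone difference: 4:45 AM + 18:30 = 11:15 PM on Aug 14 in Tokyo.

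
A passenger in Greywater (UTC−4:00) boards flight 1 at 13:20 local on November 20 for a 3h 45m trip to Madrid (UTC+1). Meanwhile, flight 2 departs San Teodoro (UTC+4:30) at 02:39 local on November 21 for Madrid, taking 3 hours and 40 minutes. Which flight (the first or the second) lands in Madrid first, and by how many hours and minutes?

the first, by 4 hours 44 minutes

Flight 1 in UTC: 13:20 + 4:00 = 17:20 on Nov 20.
+3 hours and 45 minutes → arrive 21:05 UTC on Nov 20.
Flight 2 in UTC: 02:39 − 4:30 = 22:09 on Nov 20.
+3 hours 40 minutes → arrive 01:49 UTC on Nov 21.
Flight 1 lands earlier by 4 hours 44 minutes.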